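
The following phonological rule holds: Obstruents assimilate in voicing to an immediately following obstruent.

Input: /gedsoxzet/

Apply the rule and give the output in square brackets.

[getsoɣzet]

/d/ before /s/ (voiceless) → [t]
/x/ before /z/ (voiced) → [ɣ]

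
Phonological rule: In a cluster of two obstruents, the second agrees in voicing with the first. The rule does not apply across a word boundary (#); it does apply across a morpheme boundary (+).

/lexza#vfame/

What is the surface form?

[lexsa#vvame]

/z/ after /x/ (voiceless) → [s]
/f/ after /v/ (voiced) → [v]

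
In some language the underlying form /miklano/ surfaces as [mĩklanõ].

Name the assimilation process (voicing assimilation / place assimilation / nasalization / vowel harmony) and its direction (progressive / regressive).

/i/→[ĩ] /o/→[õ].
Each target copies a feature from the preceding segment, so the direction is progressive.

nasalization, progressive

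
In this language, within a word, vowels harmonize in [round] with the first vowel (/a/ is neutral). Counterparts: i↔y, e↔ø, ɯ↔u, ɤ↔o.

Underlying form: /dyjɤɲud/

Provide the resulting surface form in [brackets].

[dyjoɲud]

/ɤ/ harmonizes with /y/ ([+round]) → [o]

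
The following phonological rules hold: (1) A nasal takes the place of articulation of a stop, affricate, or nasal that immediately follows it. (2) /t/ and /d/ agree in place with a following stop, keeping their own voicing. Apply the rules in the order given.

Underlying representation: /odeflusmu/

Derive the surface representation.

[odeflusmu]

Rule 1: no segment meets the rule's conditions; no change.
After rule 1: odeflusmu
Rule 2: no segment meets the rule's conditions; no change.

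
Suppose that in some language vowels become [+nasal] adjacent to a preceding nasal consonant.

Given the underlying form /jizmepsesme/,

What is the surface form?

/e/ after nasal /m/ → [ẽ]
/e/ after nasal /m/ → [ẽ]

[jizmẽpsesmẽ]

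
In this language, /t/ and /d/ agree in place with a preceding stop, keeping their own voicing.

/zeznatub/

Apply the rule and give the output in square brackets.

no segment meets the rule's conditions; no change.

[zeznatub]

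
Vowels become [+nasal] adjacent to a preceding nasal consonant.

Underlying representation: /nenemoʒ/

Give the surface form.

/e/ after nasal /n/ → [ẽ]
/e/ after nasal /n/ → [ẽ]
/o/ after nasal /m/ → [õ]

[nẽnẽmõʒ]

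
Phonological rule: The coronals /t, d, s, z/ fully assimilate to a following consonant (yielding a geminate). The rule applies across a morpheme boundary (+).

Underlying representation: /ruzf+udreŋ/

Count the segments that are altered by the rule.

/z/ before /f/ → [f] (total assimilation)
/d/ before /r/ → [r] (total assimilation)
2 segments change.

2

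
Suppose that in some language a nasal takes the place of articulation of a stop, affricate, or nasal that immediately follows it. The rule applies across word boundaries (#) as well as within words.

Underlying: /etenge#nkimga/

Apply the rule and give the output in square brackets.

[eteŋge#ŋkiŋga]

/n/ before /g/ (velar) → [ŋ]
/n/ before /k/ (velar) → [ŋ]
/m/ before /g/ (velar) → [ŋ]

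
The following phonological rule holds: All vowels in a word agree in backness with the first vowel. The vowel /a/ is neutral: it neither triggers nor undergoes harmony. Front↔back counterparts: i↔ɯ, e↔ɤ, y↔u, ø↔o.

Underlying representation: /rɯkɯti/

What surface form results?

[rɯkɯtɯ]

/i/ harmonizes with /ɯ/ ([+back]) → [ɯ]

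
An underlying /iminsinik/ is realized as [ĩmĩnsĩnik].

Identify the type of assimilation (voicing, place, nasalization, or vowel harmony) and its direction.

/i/→[ĩ] /i/→[ĩ] /i/→[ĩ].
Each target copies a feature from the following segment, so the direction is regressive.

nasalization, regressive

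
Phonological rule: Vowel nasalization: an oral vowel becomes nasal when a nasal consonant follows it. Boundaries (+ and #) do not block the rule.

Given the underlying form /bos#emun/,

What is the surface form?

[bos#ẽmũn]

/e/ before nasal /m/ → [ẽ]
/u/ before nasal /n/ → [ũ]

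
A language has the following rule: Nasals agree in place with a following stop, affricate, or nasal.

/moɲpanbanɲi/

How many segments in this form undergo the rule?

3

/ɲ/ before /p/ (labial) → [m]
/n/ before /b/ (labial) → [m]
/n/ before /ɲ/ (palatal) → [ɲ]
3 segments change.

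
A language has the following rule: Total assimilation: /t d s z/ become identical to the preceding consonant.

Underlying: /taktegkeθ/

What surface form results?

[takkegkeθ]

/t/ after /k/ → [k] (total assimilation)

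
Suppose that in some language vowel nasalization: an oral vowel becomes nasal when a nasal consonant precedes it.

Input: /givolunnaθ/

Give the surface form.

[givolunnãθ]

/a/ after nasal /n/ → [ã]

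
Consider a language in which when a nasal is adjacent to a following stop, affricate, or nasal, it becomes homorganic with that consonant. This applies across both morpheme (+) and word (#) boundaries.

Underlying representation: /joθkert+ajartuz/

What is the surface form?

no segment meets the rule's conditions; no change.

[joθkert+ajartuz]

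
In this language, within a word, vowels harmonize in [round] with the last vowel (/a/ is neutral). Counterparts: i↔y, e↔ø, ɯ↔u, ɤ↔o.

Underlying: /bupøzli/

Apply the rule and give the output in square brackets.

/u/ harmonizes with /i/ ([-round]) → [ɯ]
/ø/ harmonizes with /i/ ([-round]) → [e]

[bɯpezli]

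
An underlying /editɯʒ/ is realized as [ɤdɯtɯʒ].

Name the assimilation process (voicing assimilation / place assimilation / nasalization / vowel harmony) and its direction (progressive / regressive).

/e/→[ɤ] /i/→[ɯ].
Vowels agree with the last vowel, so the harmony is regressive.

vowel harmony, regressive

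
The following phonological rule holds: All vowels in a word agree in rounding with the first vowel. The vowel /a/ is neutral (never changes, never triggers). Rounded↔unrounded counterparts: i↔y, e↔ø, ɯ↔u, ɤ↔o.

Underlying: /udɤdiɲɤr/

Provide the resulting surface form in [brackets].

/ɤ/ harmonizes with /u/ ([+round]) → [o]
/i/ harmonizes with /u/ ([+round]) → [y]
/ɤ/ harmonizes with /u/ ([+round]) → [o]

[udodyɲor]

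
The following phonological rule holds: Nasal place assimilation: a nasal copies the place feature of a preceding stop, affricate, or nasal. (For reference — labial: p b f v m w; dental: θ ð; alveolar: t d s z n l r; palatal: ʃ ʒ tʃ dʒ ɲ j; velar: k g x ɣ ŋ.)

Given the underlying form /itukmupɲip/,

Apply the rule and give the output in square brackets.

/m/ after /k/ (velar) → [ŋ]
/ɲ/ after /p/ (labial) → [m]

[itukŋupmip]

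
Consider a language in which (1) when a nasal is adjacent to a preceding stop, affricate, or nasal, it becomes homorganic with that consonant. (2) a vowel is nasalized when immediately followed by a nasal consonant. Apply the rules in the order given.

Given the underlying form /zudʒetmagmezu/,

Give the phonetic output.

Rule 1: /m/ after /t/ (alveolar) → [n]
Rule 1: /m/ after /g/ (velar) → [ŋ]
After rule 1: zudʒetnagŋezu
Rule 2: no segment meets the rule's conditions; no change.

[zudʒetnagŋezu]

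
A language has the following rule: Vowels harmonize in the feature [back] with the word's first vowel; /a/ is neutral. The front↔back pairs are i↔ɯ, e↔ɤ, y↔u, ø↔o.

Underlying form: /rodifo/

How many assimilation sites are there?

1

/i/ harmonizes with /o/ ([+back]) → [ɯ]
1 segment changes.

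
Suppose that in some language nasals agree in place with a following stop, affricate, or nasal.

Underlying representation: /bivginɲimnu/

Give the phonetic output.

/n/ before /ɲ/ (palatal) → [ɲ]
/m/ before /n/ (alveolar) → [n]

[bivgiɲɲinnu]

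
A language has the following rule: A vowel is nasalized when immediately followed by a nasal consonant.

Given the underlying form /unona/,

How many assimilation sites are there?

/u/ before nasal /n/ → [ũ]
/o/ before nasal /n/ → [õ]
2 segments change.

2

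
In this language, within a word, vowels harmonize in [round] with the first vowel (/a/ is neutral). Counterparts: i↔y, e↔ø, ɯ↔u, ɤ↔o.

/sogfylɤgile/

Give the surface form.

/ɤ/ harmonizes with /o/ ([+round]) → [o]
/i/ harmonizes with /o/ ([+round]) → [y]
/e/ harmonizes with /o/ ([+round]) → [ø]

[sogfylogylø]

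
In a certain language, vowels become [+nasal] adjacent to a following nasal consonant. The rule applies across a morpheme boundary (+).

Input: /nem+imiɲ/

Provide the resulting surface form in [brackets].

/e/ before nasal /m/ → [ẽ]
/i/ before nasal /m/ → [ĩ]
/i/ before nasal /ɲ/ → [ĩ]

[nẽm+ĩmĩɲ]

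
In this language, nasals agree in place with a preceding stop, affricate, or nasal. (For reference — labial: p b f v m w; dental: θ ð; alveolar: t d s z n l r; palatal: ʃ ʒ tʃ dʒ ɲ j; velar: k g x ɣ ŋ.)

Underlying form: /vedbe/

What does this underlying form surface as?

[vedbe]

no segment meets the rule's conditions; no change.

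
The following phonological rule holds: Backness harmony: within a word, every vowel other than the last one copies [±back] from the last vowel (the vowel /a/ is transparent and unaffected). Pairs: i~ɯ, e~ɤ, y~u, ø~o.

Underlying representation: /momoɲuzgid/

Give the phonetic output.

/o/ harmonizes with /i/ ([-back]) → [ø]
/o/ harmonizes with /i/ ([-back]) → [ø]
/u/ harmonizes with /i/ ([-back]) → [y]

[mømøɲyzgid]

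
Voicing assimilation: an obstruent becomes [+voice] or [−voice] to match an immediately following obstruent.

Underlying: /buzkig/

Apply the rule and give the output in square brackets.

/z/ before /k/ (voiceless) → [s]

[buskig]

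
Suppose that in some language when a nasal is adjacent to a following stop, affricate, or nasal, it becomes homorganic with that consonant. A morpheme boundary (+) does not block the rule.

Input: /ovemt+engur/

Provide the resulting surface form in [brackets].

/m/ before /t/ (alveolar) → [n]
/n/ before /g/ (velar) → [ŋ]

[ovent+eŋgur]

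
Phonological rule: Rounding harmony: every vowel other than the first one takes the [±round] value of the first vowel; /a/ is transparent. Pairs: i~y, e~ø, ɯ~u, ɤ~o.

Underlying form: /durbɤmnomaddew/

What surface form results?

/ɤ/ harmonizes with /u/ ([+round]) → [o]
/e/ harmonizes with /u/ ([+round]) → [ø]

[durbomnomaddøw]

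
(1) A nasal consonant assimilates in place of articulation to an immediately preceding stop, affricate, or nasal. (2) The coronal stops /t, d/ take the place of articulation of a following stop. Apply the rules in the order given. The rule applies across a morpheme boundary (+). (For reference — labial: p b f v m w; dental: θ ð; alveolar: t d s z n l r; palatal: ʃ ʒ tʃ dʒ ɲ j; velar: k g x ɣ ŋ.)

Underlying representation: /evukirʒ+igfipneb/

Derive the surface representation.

Rule 1: /n/ after /p/ (labial) → [m]
After rule 1: evukirʒ+igfipmeb
Rule 2: no segment meets the rule's conditions; no change.

[evukirʒ+igfipmeb]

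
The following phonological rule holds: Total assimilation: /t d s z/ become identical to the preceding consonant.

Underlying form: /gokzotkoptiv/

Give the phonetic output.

/z/ after /k/ → [k] (total assimilation)
/t/ after /p/ → [p] (total assimilation)

[gokkotkoppiv]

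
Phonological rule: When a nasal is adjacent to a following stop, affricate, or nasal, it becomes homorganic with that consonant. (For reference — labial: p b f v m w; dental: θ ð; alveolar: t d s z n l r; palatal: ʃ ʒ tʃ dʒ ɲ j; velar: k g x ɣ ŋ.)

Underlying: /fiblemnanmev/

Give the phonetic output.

/m/ before /n/ (alveolar) → [n]
/n/ before /m/ (labial) → [m]

[fiblennammev]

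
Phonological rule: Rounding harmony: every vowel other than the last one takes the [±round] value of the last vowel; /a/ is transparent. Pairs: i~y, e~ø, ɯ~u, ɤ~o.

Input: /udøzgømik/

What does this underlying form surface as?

[ɯdezgemik]

/u/ harmonizes with /i/ ([-round]) → [ɯ]
/ø/ harmonizes with /i/ ([-round]) → [e]
/ø/ harmonizes with /i/ ([-round]) → [e]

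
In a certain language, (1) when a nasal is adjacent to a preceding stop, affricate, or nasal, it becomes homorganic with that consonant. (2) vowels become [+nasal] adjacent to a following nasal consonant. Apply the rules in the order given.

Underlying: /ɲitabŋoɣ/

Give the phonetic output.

Rule 1: /ŋ/ after /b/ (labial) → [m]
After rule 1: ɲitabmoɣ
Rule 2: no segment meets the rule's conditions; no change.

[ɲitabmoɣ]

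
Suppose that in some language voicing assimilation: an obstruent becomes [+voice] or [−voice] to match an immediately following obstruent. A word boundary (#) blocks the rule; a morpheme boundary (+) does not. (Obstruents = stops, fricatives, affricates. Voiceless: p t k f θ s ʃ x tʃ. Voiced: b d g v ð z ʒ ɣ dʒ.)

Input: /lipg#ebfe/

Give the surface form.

[libg#epfe]

/p/ before /g/ (voiced) → [b]
/b/ before /f/ (voiceless) → [p]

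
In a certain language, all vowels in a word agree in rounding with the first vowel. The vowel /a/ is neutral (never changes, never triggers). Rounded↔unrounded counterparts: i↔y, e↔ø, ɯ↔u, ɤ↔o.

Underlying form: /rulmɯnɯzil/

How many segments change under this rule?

3

/ɯ/ harmonizes with /u/ ([+round]) → [u]
/ɯ/ harmonizes with /u/ ([+round]) → [u]
/i/ harmonizes with /u/ ([+round]) → [y]
3 segments change.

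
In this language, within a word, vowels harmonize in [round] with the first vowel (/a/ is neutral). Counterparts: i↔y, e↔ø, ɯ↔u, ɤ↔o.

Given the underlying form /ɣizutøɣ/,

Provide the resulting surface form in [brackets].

[ɣizɯteɣ]

/u/ harmonizes with /i/ ([-round]) → [ɯ]
/ø/ harmonizes with /i/ ([-round]) → [e]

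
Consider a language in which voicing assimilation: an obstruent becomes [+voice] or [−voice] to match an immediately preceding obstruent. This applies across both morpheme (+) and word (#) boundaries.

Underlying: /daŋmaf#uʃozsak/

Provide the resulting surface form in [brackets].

[daŋmaf#uʃozzak]

/s/ after /z/ (voiced) → [z]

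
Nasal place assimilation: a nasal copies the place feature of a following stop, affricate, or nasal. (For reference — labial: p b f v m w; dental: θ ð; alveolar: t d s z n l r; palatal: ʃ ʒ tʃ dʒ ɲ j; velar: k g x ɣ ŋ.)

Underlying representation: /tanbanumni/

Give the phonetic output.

/n/ before /b/ (labial) → [m]
/m/ before /n/ (alveolar) → [n]

[tambanunni]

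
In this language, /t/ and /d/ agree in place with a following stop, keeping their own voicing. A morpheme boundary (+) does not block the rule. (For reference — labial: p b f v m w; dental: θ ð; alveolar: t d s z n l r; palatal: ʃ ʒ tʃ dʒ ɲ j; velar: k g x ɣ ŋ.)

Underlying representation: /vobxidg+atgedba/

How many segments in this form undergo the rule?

3

/d/ before /g/ (velar) → [g]
/t/ before /g/ (velar) → [k]
/d/ before /b/ (labial) → [b]
3 segments change.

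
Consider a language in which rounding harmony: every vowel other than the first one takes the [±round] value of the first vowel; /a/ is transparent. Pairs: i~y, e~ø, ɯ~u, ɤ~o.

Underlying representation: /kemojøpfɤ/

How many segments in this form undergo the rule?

2

/o/ harmonizes with /e/ ([-round]) → [ɤ]
/ø/ harmonizes with /e/ ([-round]) → [e]
2 segments change.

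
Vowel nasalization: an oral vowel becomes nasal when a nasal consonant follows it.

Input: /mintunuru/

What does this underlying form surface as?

[mĩntũnuru]

/i/ before nasal /n/ → [ĩ]
/u/ before nasal /n/ → [ũ]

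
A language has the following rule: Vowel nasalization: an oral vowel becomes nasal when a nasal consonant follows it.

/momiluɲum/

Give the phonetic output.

[mõmilũɲũm]

/o/ before nasal /m/ → [õ]
/u/ before nasal /ɲ/ → [ũ]
/u/ before nasal /m/ → [ũ]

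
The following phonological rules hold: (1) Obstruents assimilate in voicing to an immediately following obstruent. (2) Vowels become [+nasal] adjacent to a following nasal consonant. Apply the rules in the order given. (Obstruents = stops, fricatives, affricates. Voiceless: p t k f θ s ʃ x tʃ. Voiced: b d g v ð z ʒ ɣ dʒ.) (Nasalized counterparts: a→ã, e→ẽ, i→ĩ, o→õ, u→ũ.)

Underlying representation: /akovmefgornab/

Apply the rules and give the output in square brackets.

[akovmevgornab]

Rule 1: /f/ before /g/ (voiced) → [v]
After rule 1: akovmevgornab
Rule 2: no segment meets the rule's conditions; no change.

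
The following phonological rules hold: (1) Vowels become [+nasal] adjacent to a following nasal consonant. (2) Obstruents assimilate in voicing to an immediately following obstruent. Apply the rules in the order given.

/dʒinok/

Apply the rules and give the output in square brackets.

[dʒĩnok]

Rule 1: /i/ before nasal /n/ → [ĩ]
After rule 1: dʒĩnok
Rule 2: no segment meets the rule's conditions; no change.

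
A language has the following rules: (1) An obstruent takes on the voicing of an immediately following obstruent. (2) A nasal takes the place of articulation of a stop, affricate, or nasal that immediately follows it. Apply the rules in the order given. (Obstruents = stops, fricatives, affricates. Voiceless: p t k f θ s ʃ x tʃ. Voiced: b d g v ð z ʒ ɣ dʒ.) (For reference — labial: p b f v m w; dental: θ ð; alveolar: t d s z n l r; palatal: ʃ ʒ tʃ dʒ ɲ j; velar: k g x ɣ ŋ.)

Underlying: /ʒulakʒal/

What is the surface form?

Rule 1: /k/ before /ʒ/ (voiced) → [g]
After rule 1: ʒulagʒal
Rule 2: no segment meets the rule's conditions; no change.

[ʒulagʒal]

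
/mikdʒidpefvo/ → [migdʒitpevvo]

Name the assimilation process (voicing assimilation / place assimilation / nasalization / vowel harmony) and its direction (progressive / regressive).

voicing assimilation, regressive

/k/→[g] /d/→[t] /f/→[v].
Each target copies a feature from the following segment, so the direction is regressive.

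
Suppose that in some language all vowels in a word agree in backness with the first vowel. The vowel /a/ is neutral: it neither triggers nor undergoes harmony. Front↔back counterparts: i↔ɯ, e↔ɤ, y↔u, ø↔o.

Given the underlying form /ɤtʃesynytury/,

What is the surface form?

/e/ harmonizes with /ɤ/ ([+back]) → [ɤ]
/y/ harmonizes with /ɤ/ ([+back]) → [u]
/y/ harmonizes with /ɤ/ ([+back]) → [u]
/y/ harmonizes with /ɤ/ ([+back]) → [u]

[ɤtʃɤsunuturu]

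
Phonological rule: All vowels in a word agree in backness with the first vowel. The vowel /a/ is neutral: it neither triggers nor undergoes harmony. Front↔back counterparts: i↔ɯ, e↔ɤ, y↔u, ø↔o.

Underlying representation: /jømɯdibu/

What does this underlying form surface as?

[jømidiby]

/ɯ/ harmonizes with /ø/ ([-back]) → [i]
/u/ harmonizes with /ø/ ([-back]) → [y]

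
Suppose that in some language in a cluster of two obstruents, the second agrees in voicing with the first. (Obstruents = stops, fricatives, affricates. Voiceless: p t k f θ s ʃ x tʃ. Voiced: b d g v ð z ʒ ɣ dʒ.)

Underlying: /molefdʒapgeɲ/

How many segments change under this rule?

/dʒ/ after /f/ (voiceless) → [tʃ]
/g/ after /p/ (voiceless) → [k]
2 segments change.

2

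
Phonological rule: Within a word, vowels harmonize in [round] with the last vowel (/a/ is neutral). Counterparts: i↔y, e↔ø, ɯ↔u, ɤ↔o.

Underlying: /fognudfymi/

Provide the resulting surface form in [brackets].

[fɤgnɯdfimi]

/o/ harmonizes with /i/ ([-round]) → [ɤ]
/u/ harmonizes with /i/ ([-round]) → [ɯ]
/y/ harmonizes with /i/ ([-round]) → [i]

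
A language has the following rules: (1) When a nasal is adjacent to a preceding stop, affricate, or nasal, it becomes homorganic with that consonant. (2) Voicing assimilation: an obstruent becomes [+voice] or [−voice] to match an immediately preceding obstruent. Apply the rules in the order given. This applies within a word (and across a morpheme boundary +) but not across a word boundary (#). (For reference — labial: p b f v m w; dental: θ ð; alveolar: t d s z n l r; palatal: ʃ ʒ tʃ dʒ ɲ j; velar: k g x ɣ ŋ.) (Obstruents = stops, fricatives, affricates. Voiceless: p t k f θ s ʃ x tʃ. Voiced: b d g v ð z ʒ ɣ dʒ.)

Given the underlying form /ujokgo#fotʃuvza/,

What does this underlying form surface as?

[ujokko#fotʃuvza]

Rule 1: no segment meets the rule's conditions; no change.
After rule 1: ujokgo#fotʃuvza
Rule 2: /g/ after /k/ (voiceless) → [k]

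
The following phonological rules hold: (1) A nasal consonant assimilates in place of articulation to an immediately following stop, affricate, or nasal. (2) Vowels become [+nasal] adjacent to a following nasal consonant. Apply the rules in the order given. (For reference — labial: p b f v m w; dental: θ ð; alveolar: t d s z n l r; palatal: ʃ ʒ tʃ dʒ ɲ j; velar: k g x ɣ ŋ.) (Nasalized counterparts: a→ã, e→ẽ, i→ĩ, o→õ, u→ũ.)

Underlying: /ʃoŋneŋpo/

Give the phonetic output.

[ʃõnnẽmpo]

Rule 1: /ŋ/ before /n/ (alveolar) → [n]
Rule 1: /ŋ/ before /p/ (labial) → [m]
After rule 1: ʃonnempo
Rule 2: /o/ before nasal /n/ → [õ]
Rule 2: /e/ before nasal /m/ → [ẽ]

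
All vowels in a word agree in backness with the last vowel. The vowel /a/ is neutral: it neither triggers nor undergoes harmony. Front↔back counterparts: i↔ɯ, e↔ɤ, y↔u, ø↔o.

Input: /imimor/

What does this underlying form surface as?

[ɯmɯmor]

/i/ harmonizes with /o/ ([+back]) → [ɯ]
/i/ harmonizes with /o/ ([+back]) → [ɯ]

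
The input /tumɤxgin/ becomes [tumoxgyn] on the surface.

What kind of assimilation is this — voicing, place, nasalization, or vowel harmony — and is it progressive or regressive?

vowel harmony, progressive

/ɤ/→[o] /i/→[y].
Vowels agree with the first vowel, so the harmony is progressive.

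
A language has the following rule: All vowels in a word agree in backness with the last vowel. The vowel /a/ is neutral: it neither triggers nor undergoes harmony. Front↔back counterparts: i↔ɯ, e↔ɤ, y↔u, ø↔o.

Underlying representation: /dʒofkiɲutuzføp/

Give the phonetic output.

/o/ harmonizes with /ø/ ([-back]) → [ø]
/u/ harmonizes with /ø/ ([-back]) → [y]
/u/ harmonizes with /ø/ ([-back]) → [y]

[dʒøfkiɲytyzføp]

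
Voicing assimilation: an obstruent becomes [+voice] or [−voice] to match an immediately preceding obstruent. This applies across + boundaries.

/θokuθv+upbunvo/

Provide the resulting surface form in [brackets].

[θokuθf+uppunvo]

/v/ after /θ/ (voiceless) → [f]
/b/ after /p/ (voiceless) → [p]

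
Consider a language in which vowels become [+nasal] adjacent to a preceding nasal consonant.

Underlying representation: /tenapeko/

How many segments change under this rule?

/a/ after nasal /n/ → [ã]
1 segment changes.

1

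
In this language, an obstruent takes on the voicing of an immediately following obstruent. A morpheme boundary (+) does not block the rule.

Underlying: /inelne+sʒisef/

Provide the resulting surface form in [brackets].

[inelne+zʒisef]

/s/ before /ʒ/ (voiced) → [z]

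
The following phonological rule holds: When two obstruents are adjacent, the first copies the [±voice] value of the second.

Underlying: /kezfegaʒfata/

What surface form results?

/z/ before /f/ (voiceless) → [s]
/ʒ/ before /f/ (voiceless) → [ʃ]

[kesfegaʃfata]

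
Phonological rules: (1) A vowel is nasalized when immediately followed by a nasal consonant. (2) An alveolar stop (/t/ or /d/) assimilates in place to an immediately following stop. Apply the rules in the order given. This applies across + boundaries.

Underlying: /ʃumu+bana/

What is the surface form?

Rule 1: /u/ before nasal /m/ → [ũ]
Rule 1: /a/ before nasal /n/ → [ã]
After rule 1: ʃũmu+bãna
Rule 2: no segment meets the rule's conditions; no change.

[ʃũmu+bãna]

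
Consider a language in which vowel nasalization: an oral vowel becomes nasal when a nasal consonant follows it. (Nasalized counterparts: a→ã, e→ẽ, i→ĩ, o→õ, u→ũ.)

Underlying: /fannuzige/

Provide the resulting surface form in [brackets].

[fãnnuzige]

/a/ before nasal /n/ → [ã]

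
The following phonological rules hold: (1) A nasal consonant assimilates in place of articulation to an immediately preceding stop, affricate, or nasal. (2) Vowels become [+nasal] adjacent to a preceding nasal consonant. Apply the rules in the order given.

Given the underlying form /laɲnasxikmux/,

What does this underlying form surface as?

[laɲɲãsxikŋũx]

Rule 1: /n/ after /ɲ/ (palatal) → [ɲ]
Rule 1: /m/ after /k/ (velar) → [ŋ]
After rule 1: laɲɲasxikŋux
Rule 2: /a/ after nasal /ɲ/ → [ã]
Rule 2: /u/ after nasal /ŋ/ → [ũ]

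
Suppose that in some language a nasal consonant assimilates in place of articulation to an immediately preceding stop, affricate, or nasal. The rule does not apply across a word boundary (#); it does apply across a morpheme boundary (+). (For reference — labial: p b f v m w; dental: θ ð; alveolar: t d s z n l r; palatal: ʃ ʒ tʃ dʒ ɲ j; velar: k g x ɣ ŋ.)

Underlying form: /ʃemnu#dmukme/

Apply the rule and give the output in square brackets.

/n/ after /m/ (labial) → [m]
/m/ after /d/ (alveolar) → [n]
/m/ after /k/ (velar) → [ŋ]

[ʃemmu#dnukŋe]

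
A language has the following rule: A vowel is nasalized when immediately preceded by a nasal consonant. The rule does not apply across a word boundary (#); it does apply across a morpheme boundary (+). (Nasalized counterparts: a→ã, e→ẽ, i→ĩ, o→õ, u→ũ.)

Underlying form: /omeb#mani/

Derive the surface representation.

[omẽb#mãnĩ]

/e/ after nasal /m/ → [ẽ]
/a/ after nasal /m/ → [ã]
/i/ after nasal /n/ → [ĩ]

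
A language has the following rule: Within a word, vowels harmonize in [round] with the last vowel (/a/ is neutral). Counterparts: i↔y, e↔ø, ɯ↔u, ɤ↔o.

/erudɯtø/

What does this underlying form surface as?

[ørudutø]

/e/ harmonizes with /ø/ ([+round]) → [ø]
/ɯ/ harmonizes with /ø/ ([+round]) → [u]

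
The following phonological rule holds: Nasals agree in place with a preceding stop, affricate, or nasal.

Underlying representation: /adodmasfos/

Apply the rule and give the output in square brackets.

[adodnasfos]

/m/ after /d/ (alveolar) → [n]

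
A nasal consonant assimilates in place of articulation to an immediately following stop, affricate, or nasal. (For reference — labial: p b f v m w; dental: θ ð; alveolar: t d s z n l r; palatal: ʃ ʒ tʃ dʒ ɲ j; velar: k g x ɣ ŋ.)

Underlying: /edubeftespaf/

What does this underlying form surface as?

no segment meets the rule's conditions; no change.

[edubeftespaf]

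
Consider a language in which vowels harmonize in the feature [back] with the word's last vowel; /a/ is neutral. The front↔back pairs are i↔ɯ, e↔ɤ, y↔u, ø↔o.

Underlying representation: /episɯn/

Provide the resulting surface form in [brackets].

[ɤpɯsɯn]

/e/ harmonizes with /ɯ/ ([+back]) → [ɤ]
/i/ harmonizes with /ɯ/ ([+back]) → [ɯ]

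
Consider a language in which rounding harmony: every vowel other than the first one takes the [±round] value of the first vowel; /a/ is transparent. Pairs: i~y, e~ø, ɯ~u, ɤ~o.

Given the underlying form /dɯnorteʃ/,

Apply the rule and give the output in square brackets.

/o/ harmonizes with /ɯ/ ([-round]) → [ɤ]

[dɯnɤrteʃ]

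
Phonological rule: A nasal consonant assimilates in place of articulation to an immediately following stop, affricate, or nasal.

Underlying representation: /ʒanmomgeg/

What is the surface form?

/n/ before /m/ (labial) → [m]
/m/ before /g/ (velar) → [ŋ]

[ʒammoŋgeg]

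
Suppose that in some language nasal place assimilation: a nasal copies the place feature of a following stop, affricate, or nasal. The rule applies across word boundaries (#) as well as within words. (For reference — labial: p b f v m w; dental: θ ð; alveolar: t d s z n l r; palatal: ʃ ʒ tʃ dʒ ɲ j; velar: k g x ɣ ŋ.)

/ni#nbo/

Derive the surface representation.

/n/ before /b/ (labial) → [m]

[ni#mbo]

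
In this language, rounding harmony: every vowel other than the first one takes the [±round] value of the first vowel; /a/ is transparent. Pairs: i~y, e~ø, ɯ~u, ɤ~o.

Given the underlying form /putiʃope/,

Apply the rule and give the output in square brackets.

[putyʃopø]

/i/ harmonizes with /u/ ([+round]) → [y]
/e/ harmonizes with /u/ ([+round]) → [ø]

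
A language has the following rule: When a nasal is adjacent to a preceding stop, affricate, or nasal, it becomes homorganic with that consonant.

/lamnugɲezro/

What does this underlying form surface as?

[lammugŋezro]

/n/ after /m/ (labial) → [m]
/ɲ/ after /g/ (velar) → [ŋ]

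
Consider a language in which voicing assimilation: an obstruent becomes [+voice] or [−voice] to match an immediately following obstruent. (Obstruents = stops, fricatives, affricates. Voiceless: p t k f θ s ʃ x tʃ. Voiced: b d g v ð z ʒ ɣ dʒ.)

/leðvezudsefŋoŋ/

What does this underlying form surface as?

/d/ before /s/ (voiceless) → [t]

[leðvezutsefŋoŋ]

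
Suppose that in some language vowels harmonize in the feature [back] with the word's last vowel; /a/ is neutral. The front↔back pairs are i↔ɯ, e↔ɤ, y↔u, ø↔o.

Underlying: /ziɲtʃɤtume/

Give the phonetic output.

/ɤ/ harmonizes with /e/ ([-back]) → [e]
/u/ harmonizes with /e/ ([-back]) → [y]

[ziɲtʃetyme]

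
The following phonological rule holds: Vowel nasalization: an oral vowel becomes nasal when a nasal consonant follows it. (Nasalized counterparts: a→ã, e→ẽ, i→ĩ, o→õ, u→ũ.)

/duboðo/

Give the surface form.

[duboðo]

no segment meets the rule's conditions; no change.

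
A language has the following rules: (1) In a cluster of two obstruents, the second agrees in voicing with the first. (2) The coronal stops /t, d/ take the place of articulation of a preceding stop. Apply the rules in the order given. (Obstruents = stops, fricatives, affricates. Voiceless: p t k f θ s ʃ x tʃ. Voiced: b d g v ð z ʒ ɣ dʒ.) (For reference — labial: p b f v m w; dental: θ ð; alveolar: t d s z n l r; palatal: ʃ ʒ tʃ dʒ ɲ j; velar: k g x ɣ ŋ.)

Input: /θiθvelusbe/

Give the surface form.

Rule 1: /v/ after /θ/ (voiceless) → [f]
Rule 1: /b/ after /s/ (voiceless) → [p]
After rule 1: θiθfeluspe
Rule 2: no segment meets the rule's conditions; no change.

[θiθfeluspe]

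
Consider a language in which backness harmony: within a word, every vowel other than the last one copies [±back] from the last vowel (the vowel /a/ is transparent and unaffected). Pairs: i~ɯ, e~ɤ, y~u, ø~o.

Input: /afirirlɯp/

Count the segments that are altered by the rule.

2

/i/ harmonizes with /ɯ/ ([+back]) → [ɯ]
/i/ harmonizes with /ɯ/ ([+back]) → [ɯ]
2 segments change.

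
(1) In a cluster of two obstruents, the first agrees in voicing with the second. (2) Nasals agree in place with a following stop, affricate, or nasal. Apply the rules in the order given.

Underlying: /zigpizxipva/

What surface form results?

Rule 1: /g/ before /p/ (voiceless) → [k]
Rule 1: /z/ before /x/ (voiceless) → [s]
Rule 1: /p/ before /v/ (voiced) → [b]
After rule 1: zikpisxibva
Rule 2: no segment meets the rule's conditions; no change.

[zikpisxibva]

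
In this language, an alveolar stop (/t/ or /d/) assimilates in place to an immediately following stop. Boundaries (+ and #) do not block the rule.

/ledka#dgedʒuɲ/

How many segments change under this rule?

/d/ before /k/ (velar) → [g]
/d/ before /g/ (velar) → [g]
2 segments change.

2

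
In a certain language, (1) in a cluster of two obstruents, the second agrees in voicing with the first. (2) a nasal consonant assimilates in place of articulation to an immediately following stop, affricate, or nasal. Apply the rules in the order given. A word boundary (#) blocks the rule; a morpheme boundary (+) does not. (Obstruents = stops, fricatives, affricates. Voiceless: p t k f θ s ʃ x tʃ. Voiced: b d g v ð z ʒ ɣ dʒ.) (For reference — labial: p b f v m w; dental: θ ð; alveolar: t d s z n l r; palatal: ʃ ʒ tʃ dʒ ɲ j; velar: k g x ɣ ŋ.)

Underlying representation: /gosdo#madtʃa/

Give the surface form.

[gosto#maddʒa]

Rule 1: /d/ after /s/ (voiceless) → [t]
Rule 1: /tʃ/ after /d/ (voiced) → [dʒ]
After rule 1: gosto#maddʒa
Rule 2: no segment meets the rule's conditions; no change.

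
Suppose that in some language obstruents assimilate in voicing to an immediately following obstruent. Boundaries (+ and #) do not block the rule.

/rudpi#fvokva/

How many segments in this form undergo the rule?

/d/ before /p/ (voiceless) → [t]
/f/ before /v/ (voiced) → [v]
/k/ before /v/ (voiced) → [g]
3 segments change.

3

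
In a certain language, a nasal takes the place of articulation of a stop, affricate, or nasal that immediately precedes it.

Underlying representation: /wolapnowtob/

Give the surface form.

/n/ after /p/ (labial) → [m]

[wolapmowtob]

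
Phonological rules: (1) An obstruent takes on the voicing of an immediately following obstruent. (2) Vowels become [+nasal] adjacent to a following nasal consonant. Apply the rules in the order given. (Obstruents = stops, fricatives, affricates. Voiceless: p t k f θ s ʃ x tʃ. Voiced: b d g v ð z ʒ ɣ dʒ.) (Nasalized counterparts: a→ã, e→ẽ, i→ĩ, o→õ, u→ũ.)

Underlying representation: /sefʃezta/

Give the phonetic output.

[sefʃesta]

Rule 1: /z/ before /t/ (voiceless) → [s]
After rule 1: sefʃesta
Rule 2: no segment meets the rule's conditions; no change.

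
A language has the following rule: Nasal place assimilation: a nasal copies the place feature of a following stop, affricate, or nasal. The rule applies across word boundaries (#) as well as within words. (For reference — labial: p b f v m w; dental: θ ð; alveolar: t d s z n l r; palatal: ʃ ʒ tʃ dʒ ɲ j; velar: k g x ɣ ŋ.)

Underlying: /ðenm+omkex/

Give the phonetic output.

[ðemm+oŋkex]

/n/ before /m/ (labial) → [m]
/m/ before /k/ (velar) → [ŋ]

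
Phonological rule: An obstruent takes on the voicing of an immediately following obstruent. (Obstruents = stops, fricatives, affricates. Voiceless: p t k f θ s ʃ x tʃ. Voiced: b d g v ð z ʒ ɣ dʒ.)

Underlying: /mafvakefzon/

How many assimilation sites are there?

/f/ before /v/ (voiced) → [v]
/f/ before /z/ (voiced) → [v]
2 segments change.

2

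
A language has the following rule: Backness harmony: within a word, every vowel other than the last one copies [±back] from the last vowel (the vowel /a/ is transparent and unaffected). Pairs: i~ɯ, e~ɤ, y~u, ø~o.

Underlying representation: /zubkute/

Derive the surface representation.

/u/ harmonizes with /e/ ([-back]) → [y]
/u/ harmonizes with /e/ ([-back]) → [y]

[zybkyte]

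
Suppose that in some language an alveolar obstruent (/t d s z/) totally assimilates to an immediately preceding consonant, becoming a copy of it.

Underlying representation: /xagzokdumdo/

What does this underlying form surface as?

[xaggokkummo]

/z/ after /g/ → [g] (total assimilation)
/d/ after /k/ → [k] (total assimilation)
/d/ after /m/ → [m] (total assimilation)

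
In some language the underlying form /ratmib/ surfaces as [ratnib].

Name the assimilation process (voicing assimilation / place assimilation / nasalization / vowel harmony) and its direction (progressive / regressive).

/m/→[n].
Each target copies a feature from the preceding segment, so the direction is progressive.

place assimilation, progressive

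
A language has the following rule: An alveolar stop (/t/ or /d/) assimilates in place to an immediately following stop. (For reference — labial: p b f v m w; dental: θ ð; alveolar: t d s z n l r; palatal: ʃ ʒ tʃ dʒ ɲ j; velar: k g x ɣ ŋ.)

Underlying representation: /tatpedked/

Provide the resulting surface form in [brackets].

[tappegked]

/t/ before /p/ (labial) → [p]
/d/ before /k/ (velar) → [g]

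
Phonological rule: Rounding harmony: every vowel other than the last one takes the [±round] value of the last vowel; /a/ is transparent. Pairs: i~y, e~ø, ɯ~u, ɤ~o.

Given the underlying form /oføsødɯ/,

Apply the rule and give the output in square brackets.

[ɤfesedɯ]

/o/ harmonizes with /ɯ/ ([-round]) → [ɤ]
/ø/ harmonizes with /ɯ/ ([-round]) → [e]
/ø/ harmonizes with /ɯ/ ([-round]) → [e]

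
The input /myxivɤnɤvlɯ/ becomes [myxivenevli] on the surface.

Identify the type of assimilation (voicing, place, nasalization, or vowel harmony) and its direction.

/ɤ/→[e] /ɤ/→[e] /ɯ/→[i].
Vowels agree with the first vowel, so the harmony is progressive.

vowel harmony, progressive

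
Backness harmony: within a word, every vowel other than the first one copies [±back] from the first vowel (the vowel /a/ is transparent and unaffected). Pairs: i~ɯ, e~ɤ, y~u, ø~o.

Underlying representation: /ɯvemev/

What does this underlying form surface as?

[ɯvɤmɤv]

/e/ harmonizes with /ɯ/ ([+back]) → [ɤ]
/e/ harmonizes with /ɯ/ ([+back]) → [ɤ]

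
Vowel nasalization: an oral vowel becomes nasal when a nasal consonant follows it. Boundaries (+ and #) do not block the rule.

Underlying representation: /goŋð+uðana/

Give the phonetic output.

[gõŋð+uðãna]

/o/ before nasal /ŋ/ → [õ]
/a/ before nasal /n/ → [ã]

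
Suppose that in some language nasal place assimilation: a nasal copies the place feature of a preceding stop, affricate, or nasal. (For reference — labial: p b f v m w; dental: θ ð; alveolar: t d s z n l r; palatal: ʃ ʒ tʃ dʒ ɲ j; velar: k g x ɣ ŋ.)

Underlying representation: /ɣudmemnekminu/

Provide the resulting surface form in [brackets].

/m/ after /d/ (alveolar) → [n]
/n/ after /m/ (labial) → [m]
/m/ after /k/ (velar) → [ŋ]

[ɣudnemmekŋinu]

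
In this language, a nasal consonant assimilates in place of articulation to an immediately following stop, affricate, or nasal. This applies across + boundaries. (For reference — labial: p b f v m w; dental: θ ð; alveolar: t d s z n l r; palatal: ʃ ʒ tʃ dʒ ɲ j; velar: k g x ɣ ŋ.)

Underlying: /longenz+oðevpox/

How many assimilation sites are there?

/n/ before /g/ (velar) → [ŋ]
1 segment changes.

1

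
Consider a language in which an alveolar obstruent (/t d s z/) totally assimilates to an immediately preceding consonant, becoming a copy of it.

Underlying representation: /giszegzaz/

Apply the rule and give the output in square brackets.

[gisseggaz]

/z/ after /s/ → [s] (total assimilation)
/z/ after /g/ → [g] (total assimilation)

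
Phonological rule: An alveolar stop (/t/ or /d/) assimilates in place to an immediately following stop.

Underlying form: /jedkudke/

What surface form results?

[jegkugke]

/d/ before /k/ (velar) → [g]
/d/ before /k/ (velar) → [g]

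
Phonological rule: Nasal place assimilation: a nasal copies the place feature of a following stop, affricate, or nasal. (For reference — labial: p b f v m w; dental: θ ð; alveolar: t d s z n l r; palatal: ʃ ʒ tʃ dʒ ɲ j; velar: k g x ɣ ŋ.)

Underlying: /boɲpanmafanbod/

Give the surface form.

[bompammafambod]

/ɲ/ before /p/ (labial) → [m]
/n/ before /m/ (labial) → [m]
/n/ before /b/ (labial) → [m]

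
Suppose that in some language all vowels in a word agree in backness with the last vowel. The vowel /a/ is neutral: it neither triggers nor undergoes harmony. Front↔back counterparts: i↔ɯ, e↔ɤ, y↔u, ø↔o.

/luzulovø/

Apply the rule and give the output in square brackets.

[lyzyløvø]

/u/ harmonizes with /ø/ ([-back]) → [y]
/u/ harmonizes with /ø/ ([-back]) → [y]
/o/ harmonizes with /ø/ ([-back]) → [ø]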